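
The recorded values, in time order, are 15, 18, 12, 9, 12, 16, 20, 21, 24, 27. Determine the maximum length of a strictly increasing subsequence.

7

Track the smallest tail for each achievable length (strict):
15 → extends → [15]
18 → extends → [15, 18]
12 → replaces 15 → [12, 18]
9 → replaces 12 → [9, 18]
12 → replaces 18 → [9, 12]
16 → extends → [9, 12, 16]
20 → extends → [9, 12, 16, 20]
21 → extends → [9, 12, 16, 20, 21]
24 → extends → [9, 12, 16, 20, 21, 24]
27 → extends → [9, 12, 16, 20, 21, 24, 27]
Seven tails, so the longest strictly increasing subsequence has length 7 (e.g. 9, 12, 16, 20, 21, 24, 27).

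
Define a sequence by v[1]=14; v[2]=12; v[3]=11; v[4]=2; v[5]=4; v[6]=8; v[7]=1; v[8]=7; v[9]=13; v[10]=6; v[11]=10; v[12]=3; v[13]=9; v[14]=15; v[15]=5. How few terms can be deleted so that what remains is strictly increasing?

10

Fewest deletions = n − (longest strictly increasing subsequence).
i:      1  2  3  4  5  6  7  8  9 10 11 12 13 14 15
v[i]:  14 12 11  2  4  8  1  7 13  6 10  3  9 15  5
dp:     1  1  1  1  2  3  1  3  4  3  4  2  4  5  3
max dp = 5, so deletions = 15 − 5 = 10.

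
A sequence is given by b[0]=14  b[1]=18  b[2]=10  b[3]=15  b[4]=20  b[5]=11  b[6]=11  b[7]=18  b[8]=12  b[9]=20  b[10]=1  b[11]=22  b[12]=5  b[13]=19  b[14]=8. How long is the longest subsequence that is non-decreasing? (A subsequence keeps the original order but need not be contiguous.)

6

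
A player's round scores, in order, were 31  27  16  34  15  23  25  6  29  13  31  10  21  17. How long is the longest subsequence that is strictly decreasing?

6

Let dp[i] be the longest strictly decreasing subsequence ending at i:
i:      1  2  3  4  5  6  7  8  9 10 11 12 13 14
a[i]:  31 27 16 34 15 23 25  6 29 13 31 10 21 17
dp:     1  2  3  1  4  3  3  5  2  5  2  6  4  5
Maximum is 6.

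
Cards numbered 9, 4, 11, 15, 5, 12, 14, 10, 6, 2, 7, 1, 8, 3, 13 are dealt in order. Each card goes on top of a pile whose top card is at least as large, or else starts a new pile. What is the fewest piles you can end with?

6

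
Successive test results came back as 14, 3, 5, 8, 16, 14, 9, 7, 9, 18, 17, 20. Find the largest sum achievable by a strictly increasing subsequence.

70

Let S[i] be the best sum of a strictly increasing subsequence ending at i:
i:      1  2  3  4  5  6  7  8  9 10 11 12
a[i]:  14  3  5  8 16 14  9  7  9 18 17 20
S:     14  3  8 16 32 30 25 15 25 50 49 70
Maximum is 70 (e.g. 3 + 5 + 8 + 16 + 18 + 20).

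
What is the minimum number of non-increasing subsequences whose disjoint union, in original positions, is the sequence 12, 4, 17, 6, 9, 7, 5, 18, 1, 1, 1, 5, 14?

The minimum number of non-increasing subsequences covering a sequence equals the length of its longest strictly increasing subsequence.
LIS length is 4 (e.g. 4, 6, 9, 18), so 4 piles are needed.

4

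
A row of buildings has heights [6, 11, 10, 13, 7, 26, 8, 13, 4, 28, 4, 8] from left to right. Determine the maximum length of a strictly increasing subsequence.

5

Let dp[i] be the length of the longest such subsequence ending at index i:
i:      1  2  3  4  5  6  7  8  9 10 11 12
a[i]:   6 11 10 13  7 26  8 13  4 28  4  8
dp:     1  2  2  3  2  4  3  4  1  5  1  3
Maximum dp value is 5.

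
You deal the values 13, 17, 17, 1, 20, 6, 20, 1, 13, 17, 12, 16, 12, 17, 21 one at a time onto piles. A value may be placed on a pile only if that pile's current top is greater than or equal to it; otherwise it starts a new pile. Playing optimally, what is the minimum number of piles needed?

Place each on the leftmost legal pile:
13 → new pile 1 (tops now [13])
17 → new pile 2 (tops now [13, 17])
17 → pile 2 (tops now [13, 17])
1 → pile 1 (tops now [1, 17])
20 → new pile 3 (tops now [1, 17, 20])
6 → pile 2 (tops now [1, 6, 20])
20 → pile 3 (tops now [1, 6, 20])
1 → pile 1 (tops now [1, 6, 20])
13 → pile 3 (tops now [1, 6, 13])
17 → new pile 4 (tops now [1, 6, 13, 17])
12 → pile 3 (tops now [1, 6, 12, 17])
16 → pile 4 (tops now [1, 6, 12, 16])
12 → pile 3 (tops now [1, 6, 12, 16])
17 → new pile 5 (tops now [1, 6, 12, 16, 17])
21 → new pile 6 (tops now [1, 6, 12, 16, 17, 21])
Six piles.

6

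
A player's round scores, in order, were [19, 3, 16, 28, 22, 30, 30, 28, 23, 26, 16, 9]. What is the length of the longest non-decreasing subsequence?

Track the smallest tail for each achievable length (allowing ties):
19 → extends → [19]
3 → replaces 19 → [3]
16 → extends → [3, 16]
28 → extends → [3, 16, 28]
22 → replaces 28 → [3, 16, 22]
30 → extends → [3, 16, 22, 30]
30 → extends → [3, 16, 22, 30, 30]
28 → replaces 30 → [3, 16, 22, 28, 30]
23 → replaces 28 → [3, 16, 22, 23, 30]
26 → replaces 30 → [3, 16, 22, 23, 26]
16 → replaces 22 → [3, 16, 16, 23, 26]
9 → replaces 16 → [3, 9, 16, 23, 26]
Five tails, so the longest non-decreasing subsequence has length 5 (e.g. 3, 16, 28, 30, 30).

5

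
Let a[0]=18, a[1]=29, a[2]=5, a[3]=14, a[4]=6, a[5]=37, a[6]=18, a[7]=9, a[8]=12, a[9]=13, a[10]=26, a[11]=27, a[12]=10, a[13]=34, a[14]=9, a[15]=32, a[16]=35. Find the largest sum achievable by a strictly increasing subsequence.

167

Let S[i] be the best sum of a strictly increasing subsequence ending at i:
i:       0   1   2   3   4   5   6   7   8   9  10  11  12  13  14  15  16
a[i]:   18  29   5  14   6  37  18   9  12  13  26  27  10  34   9  32  35
S:      18  47   5  19  11  84  37  20  32  45  71  98  30 132  20 130 167
Maximum is 167 (e.g. 5 + 6 + 9 + 12 + 13 + 26 + 27 + 34 + 35).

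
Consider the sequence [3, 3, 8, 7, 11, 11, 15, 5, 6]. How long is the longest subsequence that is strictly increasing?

4

Track the smallest tail for each achievable length (strict):
3 → extends → [3]
3 → already a tail → [3]
8 → extends → [3, 8]
7 → replaces 8 → [3, 7]
11 → extends → [3, 7, 11]
11 → already a tail → [3, 7, 11]
15 → extends → [3, 7, 11, 15]
5 → replaces 7 → [3, 5, 11, 15]
6 → replaces 11 → [3, 5, 6, 15]
Four tails, so the longest strictly increasing subsequence has length 4 (e.g. 3, 8, 11, 15).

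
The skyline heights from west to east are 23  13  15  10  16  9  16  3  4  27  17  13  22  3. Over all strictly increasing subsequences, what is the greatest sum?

Let S[i] be the best sum of a strictly increasing subsequence ending at i:
i:      1  2  3  4  5  6  7  8  9 10 11 12 13 14
a[i]:  23 13 15 10 16  9 16  3  4 27 17 13 22  3
S:     23 13 28 10 44  9 44  3  7 71 61 23 83  3
Maximum is 83 (e.g. 13 + 15 + 16 + 17 + 22).

83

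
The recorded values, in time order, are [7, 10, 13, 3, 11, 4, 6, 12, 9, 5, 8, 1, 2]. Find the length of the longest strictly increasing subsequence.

4

Track the smallest tail for each achievable length (strict):
7 → extends → [7]
10 → extends → [7, 10]
13 → extends → [7, 10, 13]
3 → replaces 7 → [3, 10, 13]
11 → replaces 13 → [3, 10, 11]
4 → replaces 10 → [3, 4, 11]
6 → replaces 11 → [3, 4, 6]
12 → extends → [3, 4, 6, 12]
9 → replaces 12 → [3, 4, 6, 9]
5 → replaces 6 → [3, 4, 5, 9]
8 → replaces 9 → [3, 4, 5, 8]
1 → replaces 3 → [1, 4, 5, 8]
2 → replaces 4 → [1, 2, 5, 8]
Four tails, so the longest strictly increasing subsequence has length 4 (e.g. 7, 10, 11, 12).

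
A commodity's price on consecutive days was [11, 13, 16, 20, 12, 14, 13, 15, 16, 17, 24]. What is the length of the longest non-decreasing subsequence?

7

Let dp[i] be the length of the longest such subsequence ending at index i:
i:      1  2  3  4  5  6  7  8  9 10 11
a[i]:  11 13 16 20 12 14 13 15 16 17 24
dp:     1  2  3  4  2  3  3  4  5  6  7
Maximum dp value is 7.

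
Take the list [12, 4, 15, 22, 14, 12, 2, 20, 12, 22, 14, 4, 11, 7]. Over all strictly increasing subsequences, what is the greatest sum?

69

Let S[i] be the best sum of a strictly increasing subsequence ending at i:
i:      1  2  3  4  5  6  7  8  9 10 11 12 13 14
a[i]:  12  4 15 22 14 12  2 20 12 22 14  4 11  7
S:     12  4 27 49 26 16  2 47 16 69 30  6 17 13
Maximum is 69 (e.g. 12 + 15 + 20 + 22).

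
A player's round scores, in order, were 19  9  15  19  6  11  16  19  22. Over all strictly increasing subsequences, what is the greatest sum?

81

Let S[i] be the best sum of a strictly increasing subsequence ending at i:
i:      1  2  3  4  5  6  7  8  9
a[i]:  19  9 15 19  6 11 16 19 22
S:     19  9 24 43  6 20 40 59 81
Maximum is 81 (e.g. 9 + 15 + 16 + 19 + 22).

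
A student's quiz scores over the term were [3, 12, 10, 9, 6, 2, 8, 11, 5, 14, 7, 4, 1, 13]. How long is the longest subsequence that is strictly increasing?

5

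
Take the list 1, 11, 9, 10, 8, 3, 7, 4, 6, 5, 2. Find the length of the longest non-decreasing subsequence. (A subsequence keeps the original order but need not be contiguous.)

4

Let dp[i] be the length of the longest such subsequence ending at index i:
i:      1  2  3  4  5  6  7  8  9 10 11
a[i]:   1 11  9 10  8  3  7  4  6  5  2
dp:     1  2  2  3  2  2  3  3  4  4  2
Maximum dp value is 4.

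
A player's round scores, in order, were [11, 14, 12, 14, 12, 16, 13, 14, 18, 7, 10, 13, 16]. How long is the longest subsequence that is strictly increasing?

5

Let dp[i] be the length of the longest such subsequence ending at index i:
i:      1  2  3  4  5  6  7  8  9 10 11 12 13
a[i]:  11 14 12 14 12 16 13 14 18  7 10 13 16
dp:     1  2  2  3  2  4  3  4  5  1  2  3  5
Maximum dp value is 5.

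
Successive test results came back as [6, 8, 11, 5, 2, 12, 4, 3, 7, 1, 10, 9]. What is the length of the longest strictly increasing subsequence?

4

Let dp[i] be the length of the longest such subsequence ending at index i:
i:      1  2  3  4  5  6  7  8  9 10 11 12
a[i]:   6  8 11  5  2 12  4  3  7  1 10  9
dp:     1  2  3  1  1  4  2  2  3  1  4  4
Maximum dp value is 4.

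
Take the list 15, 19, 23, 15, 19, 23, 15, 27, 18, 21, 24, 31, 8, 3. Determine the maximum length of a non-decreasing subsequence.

7

Track the smallest tail for each achievable length (allowing ties):
15 → extends → [15]
19 → extends → [15, 19]
23 → extends → [15, 19, 23]
15 → replaces 19 → [15, 15, 23]
19 → replaces 23 → [15, 15, 19]
23 → extends → [15, 15, 19, 23]
15 → replaces 19 → [15, 15, 15, 23]
27 → extends → [15, 15, 15, 23, 27]
18 → replaces 23 → [15, 15, 15, 18, 27]
21 → replaces 27 → [15, 15, 15, 18, 21]
24 → extends → [15, 15, 15, 18, 21, 24]
31 → extends → [15, 15, 15, 18, 21, 24, 31]
8 → replaces 15 → [8, 15, 15, 18, 21, 24, 31]
3 → replaces 8 → [3, 15, 15, 18, 21, 24, 31]
Seven tails, so the longest non-decreasing subsequence has length 7 (e.g. 15, 15, 15, 18, 21, 24, 31).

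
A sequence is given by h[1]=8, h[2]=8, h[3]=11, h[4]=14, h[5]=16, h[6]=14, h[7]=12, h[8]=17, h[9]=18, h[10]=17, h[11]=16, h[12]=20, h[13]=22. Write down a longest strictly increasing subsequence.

8, 11, 14, 16, 17, 18, 20, 22

Patience tails give the LIS length; then backtrack through the dp parents:
8 → extends → [8]
8 → already a tail → [8]
11 → extends → [8, 11]
14 → extends → [8, 11, 14]
16 → extends → [8, 11, 14, 16]
14 → already a tail → [8, 11, 14, 16]
12 → replaces 14 → [8, 11, 12, 16]
17 → extends → [8, 11, 12, 16, 17]
18 → extends → [8, 11, 12, 16, 17, 18]
17 → already a tail → [8, 11, 12, 16, 17, 18]
16 → already a tail → [8, 11, 12, 16, 17, 18]
20 → extends → [8, 11, 12, 16, 17, 18, 20]
22 → extends → [8, 11, 12, 16, 17, 18, 20, 22]
Length 8; one witness is 8, 11, 14, 16, 17, 18, 20, 22.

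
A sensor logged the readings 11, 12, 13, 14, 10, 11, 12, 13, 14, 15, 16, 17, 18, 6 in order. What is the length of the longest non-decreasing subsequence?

Track the smallest tail for each achievable length (allowing ties):
11 → extends → [11]
12 → extends → [11, 12]
13 → extends → [11, 12, 13]
14 → extends → [11, 12, 13, 14]
10 → replaces 11 → [10, 12, 13, 14]
11 → replaces 12 → [10, 11, 13, 14]
12 → replaces 13 → [10, 11, 12, 14]
13 → replaces 14 → [10, 11, 12, 13]
14 → extends → [10, 11, 12, 13, 14]
15 → extends → [10, 11, 12, 13, 14, 15]
16 → extends → [10, 11, 12, 13, 14, 15, 16]
17 → extends → [10, 11, 12, 13, 14, 15, 16, 17]
18 → extends → [10, 11, 12, 13, 14, 15, 16, 17, 18]
6 → replaces 10 → [6, 11, 12, 13, 14, 15, 16, 17, 18]
Nine tails, so the longest non-decreasing subsequence has length 9 (e.g. 11, 12, 13, 14, 14, 15, 16, 17, 18).

9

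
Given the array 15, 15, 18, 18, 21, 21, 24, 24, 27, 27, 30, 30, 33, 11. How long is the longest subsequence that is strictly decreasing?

Negate each value so 'decreasing' becomes 'increasing', then run patience tails on the negated sequence:
-15 → extends → [-15]
-15 → already a tail → [-15]
-18 → replaces -15 → [-18]
-18 → already a tail → [-18]
-21 → replaces -18 → [-21]
-21 → already a tail → [-21]
-24 → replaces -21 → [-24]
-24 → already a tail → [-24]
-27 → replaces -24 → [-27]
-27 → already a tail → [-27]
-30 → replaces -27 → [-30]
-30 → already a tail → [-30]
-33 → replaces -30 → [-33]
-11 → extends → [-33, -11]
Two tails, so the longest strictly decreasing subsequence of the original has length 2.

2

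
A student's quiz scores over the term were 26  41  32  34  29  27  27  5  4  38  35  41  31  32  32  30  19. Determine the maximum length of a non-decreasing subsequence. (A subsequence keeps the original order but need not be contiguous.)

6

Track the smallest tail for each achievable length (allowing ties):
26 → extends → [26]
41 → extends → [26, 41]
32 → replaces 41 → [26, 32]
34 → extends → [26, 32, 34]
29 → replaces 32 → [26, 29, 34]
27 → replaces 29 → [26, 27, 34]
27 → replaces 34 → [26, 27, 27]
5 → replaces 26 → [5, 27, 27]
4 → replaces 5 → [4, 27, 27]
38 → extends → [4, 27, 27, 38]
35 → replaces 38 → [4, 27, 27, 35]
41 → extends → [4, 27, 27, 35, 41]
31 → replaces 35 → [4, 27, 27, 31, 41]
32 → replaces 41 → [4, 27, 27, 31, 32]
32 → extends → [4, 27, 27, 31, 32, 32]
30 → replaces 31 → [4, 27, 27, 30, 32, 32]
19 → replaces 27 → [4, 19, 27, 30, 32, 32]
Six tails, so the longest non-decreasing subsequence has length 6 (e.g. 26, 27, 27, 31, 32, 32).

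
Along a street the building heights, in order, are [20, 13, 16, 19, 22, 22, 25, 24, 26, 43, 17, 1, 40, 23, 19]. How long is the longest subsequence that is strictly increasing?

7

Track the smallest tail for each achievable length (strict):
20 → extends → [20]
13 → replaces 20 → [13]
16 → extends → [13, 16]
19 → extends → [13, 16, 19]
22 → extends → [13, 16, 19, 22]
22 → already a tail → [13, 16, 19, 22]
25 → extends → [13, 16, 19, 22, 25]
24 → replaces 25 → [13, 16, 19, 22, 24]
26 → extends → [13, 16, 19, 22, 24, 26]
43 → extends → [13, 16, 19, 22, 24, 26, 43]
17 → replaces 19 → [13, 16, 17, 22, 24, 26, 43]
1 → replaces 13 → [1, 16, 17, 22, 24, 26, 43]
40 → replaces 43 → [1, 16, 17, 22, 24, 26, 40]
23 → replaces 24 → [1, 16, 17, 22, 23, 26, 40]
19 → replaces 22 → [1, 16, 17, 19, 23, 26, 40]
Seven tails, so the longest strictly increasing subsequence has length 7 (e.g. 13, 16, 19, 22, 25, 26, 43).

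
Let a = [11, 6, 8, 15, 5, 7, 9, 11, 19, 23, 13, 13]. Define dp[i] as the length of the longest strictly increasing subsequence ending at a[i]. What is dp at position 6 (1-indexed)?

dp[i] = 1 + max{dp[j] : j<i, a[j]<a[i]} (or 1 if no such j):
i:      1  2  3  4  5  6  7  8  9 10 11 12
a[i]:  11  6  8 15  5  7  9 11 19 23 13 13
dp:     1  1  2  3  1  2  3  4  5  6  5  5
At index 6 the value is 2.

2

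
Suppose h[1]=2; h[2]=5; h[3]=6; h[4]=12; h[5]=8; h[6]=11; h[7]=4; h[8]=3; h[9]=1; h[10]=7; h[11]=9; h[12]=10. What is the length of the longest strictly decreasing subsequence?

Let dp[i] be the longest strictly decreasing subsequence ending at i:
i:      1  2  3  4  5  6  7  8  9 10 11 12
h[i]:   2  5  6 12  8 11  4  3  1  7  9 10
dp:     1  1  1  1  2  2  3  4  5  3  3  3
Maximum is 5.

5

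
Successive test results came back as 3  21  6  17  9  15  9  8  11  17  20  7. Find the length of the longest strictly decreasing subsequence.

6

Negate each value so 'decreasing' becomes 'increasing', then run patience tails on the negated sequence:
-3 → extends → [-3]
-21 → replaces -3 → [-21]
-6 → extends → [-21, -6]
-17 → replaces -6 → [-21, -17]
-9 → extends → [-21, -17, -9]
-15 → replaces -9 → [-21, -17, -15]
-9 → extends → [-21, -17, -15, -9]
-8 → extends → [-21, -17, -15, -9, -8]
-11 → replaces -9 → [-21, -17, -15, -11, -8]
-17 → already a tail → [-21, -17, -15, -11, -8]
-20 → replaces -17 → [-21, -20, -15, -11, -8]
-7 → extends → [-21, -20, -15, -11, -8, -7]
Six tails, so the longest strictly decreasing subsequence of the original has length 6.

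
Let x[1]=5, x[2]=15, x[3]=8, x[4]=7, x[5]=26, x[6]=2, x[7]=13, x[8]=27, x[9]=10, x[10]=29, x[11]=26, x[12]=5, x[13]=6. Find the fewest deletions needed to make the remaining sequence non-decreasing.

8

Fewest deletions = n − (longest non-decreasing subsequence).
Patience tails:
5 → extends → [5]
15 → extends → [5, 15]
8 → replaces 15 → [5, 8]
7 → replaces 8 → [5, 7]
26 → extends → [5, 7, 26]
2 → replaces 5 → [2, 7, 26]
13 → replaces 26 → [2, 7, 13]
27 → extends → [2, 7, 13, 27]
10 → replaces 13 → [2, 7, 10, 27]
29 → extends → [2, 7, 10, 27, 29]
26 → replaces 27 → [2, 7, 10, 26, 29]
5 → replaces 7 → [2, 5, 10, 26, 29]
6 → replaces 10 → [2, 5, 6, 26, 29]
Longest non-decreasing subsequence has length 5, so deletions = 13 − 5 = 8.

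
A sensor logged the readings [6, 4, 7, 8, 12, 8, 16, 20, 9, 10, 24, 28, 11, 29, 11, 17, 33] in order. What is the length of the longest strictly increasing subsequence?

10

Let dp[i] be the length of the longest such subsequence ending at index i:
i:      1  2  3  4  5  6  7  8  9 10 11 12 13 14 15 16 17
a[i]:   6  4  7  8 12  8 16 20  9 10 24 28 11 29 11 17 33
dp:     1  1  2  3  4  3  5  6  4  5  7  8  6  9  6  7 10
Maximum dp value is 10.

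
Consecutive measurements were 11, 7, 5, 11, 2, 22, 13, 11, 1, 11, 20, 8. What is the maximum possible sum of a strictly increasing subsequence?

Let S[i] be the best sum of a strictly increasing subsequence ending at i:
i:      1  2  3  4  5  6  7  8  9 10 11 12
a[i]:  11  7  5 11  2 22 13 11  1 11 20  8
S:     11  7  5 18  2 40 31 18  1 18 51 15
Maximum is 51 (e.g. 7 + 11 + 13 + 20).

51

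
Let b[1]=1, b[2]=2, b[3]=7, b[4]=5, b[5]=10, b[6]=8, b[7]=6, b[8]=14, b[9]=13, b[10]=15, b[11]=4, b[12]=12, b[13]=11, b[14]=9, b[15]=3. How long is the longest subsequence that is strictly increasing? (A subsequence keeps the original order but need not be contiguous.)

6

Let dp[i] be the length of the longest such subsequence ending at index i:
i:      1  2  3  4  5  6  7  8  9 10 11 12 13 14 15
b[i]:   1  2  7  5 10  8  6 14 13 15  4 12 11  9  3
dp:     1  2  3  3  4  4  4  5  5  6  3  5  5  5  3
Maximum dp value is 6.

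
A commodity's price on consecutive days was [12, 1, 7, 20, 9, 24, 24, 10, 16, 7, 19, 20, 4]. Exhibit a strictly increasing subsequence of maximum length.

Patience tails give the LIS length; then backtrack through the dp parents:
12 → extends → [12]
1 → replaces 12 → [1]
7 → extends → [1, 7]
20 → extends → [1, 7, 20]
9 → replaces 20 → [1, 7, 9]
24 → extends → [1, 7, 9, 24]
24 → already a tail → [1, 7, 9, 24]
10 → replaces 24 → [1, 7, 9, 10]
16 → extends → [1, 7, 9, 10, 16]
7 → already a tail → [1, 7, 9, 10, 16]
19 → extends → [1, 7, 9, 10, 16, 19]
20 → extends → [1, 7, 9, 10, 16, 19, 20]
4 → replaces 7 → [1, 4, 9, 10, 16, 19, 20]
Length 7; one witness is 1, 7, 9, 10, 16, 19, 20.

1, 7, 9, 10, 16, 19, 20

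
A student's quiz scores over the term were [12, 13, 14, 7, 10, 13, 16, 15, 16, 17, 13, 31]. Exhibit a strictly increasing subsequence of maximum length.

12, 13, 14, 15, 16, 17, 31

Patience tails give the LIS length; then backtrack through the dp parents:
12 → extends → [12]
13 → extends → [12, 13]
14 → extends → [12, 13, 14]
7 → replaces 12 → [7, 13, 14]
10 → replaces 13 → [7, 10, 14]
13 → replaces 14 → [7, 10, 13]
16 → extends → [7, 10, 13, 16]
15 → replaces 16 → [7, 10, 13, 15]
16 → extends → [7, 10, 13, 15, 16]
17 → extends → [7, 10, 13, 15, 16, 17]
13 → already a tail → [7, 10, 13, 15, 16, 17]
31 → extends → [7, 10, 13, 15, 16, 17, 31]
Length 7; one witness is 12, 13, 14, 15, 16, 17, 31.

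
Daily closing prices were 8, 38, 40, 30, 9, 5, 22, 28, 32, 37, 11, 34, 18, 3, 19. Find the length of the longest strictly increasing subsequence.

Track the smallest tail for each achievable length (strict):
8 → extends → [8]
38 → extends → [8, 38]
40 → extends → [8, 38, 40]
30 → replaces 38 → [8, 30, 40]
9 → replaces 30 → [8, 9, 40]
5 → replaces 8 → [5, 9, 40]
22 → replaces 40 → [5, 9, 22]
28 → extends → [5, 9, 22, 28]
32 → extends → [5, 9, 22, 28, 32]
37 → extends → [5, 9, 22, 28, 32, 37]
11 → replaces 22 → [5, 9, 11, 28, 32, 37]
34 → replaces 37 → [5, 9, 11, 28, 32, 34]
18 → replaces 28 → [5, 9, 11, 18, 32, 34]
3 → replaces 5 → [3, 9, 11, 18, 32, 34]
19 → replaces 32 → [3, 9, 11, 18, 19, 34]
Six tails, so the longest strictly increasing subsequence has length 6 (e.g. 8, 9, 22, 28, 32, 37).

6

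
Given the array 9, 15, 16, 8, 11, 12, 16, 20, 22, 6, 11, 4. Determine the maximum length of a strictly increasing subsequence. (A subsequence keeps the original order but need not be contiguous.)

Let dp[i] be the length of the longest such subsequence ending at index i:
i:      1  2  3  4  5  6  7  8  9 10 11 12
a[i]:   9 15 16  8 11 12 16 20 22  6 11  4
dp:     1  2  3  1  2  3  4  5  6  1  2  1
Maximum dp value is 6.

6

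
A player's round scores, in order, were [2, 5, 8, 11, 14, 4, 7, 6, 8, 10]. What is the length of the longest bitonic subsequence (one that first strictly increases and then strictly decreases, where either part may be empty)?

inc[i] = longest strictly increasing subsequence ending at i; dec[i] = longest strictly decreasing subsequence starting at i:
i:      1  2  3  4  5  6  7  8  9 10
a[i]:   2  5  8 11 14  4  7  6  8 10
inc:    1  2  3  4  5  2  3  3  4  5
dec:    1  2  3  3  3  1  2  1  1  1
Best peak at i=5 (value 14): inc=5, dec=3, length 5+3−1 = 7.

7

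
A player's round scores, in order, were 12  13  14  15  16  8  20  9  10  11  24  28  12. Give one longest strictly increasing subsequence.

12, 13, 14, 15, 16, 20, 24, 28

Patience tails give the LIS length; then backtrack through the dp parents:
12 → extends → [12]
13 → extends → [12, 13]
14 → extends → [12, 13, 14]
15 → extends → [12, 13, 14, 15]
16 → extends → [12, 13, 14, 15, 16]
8 → replaces 12 → [8, 13, 14, 15, 16]
20 → extends → [8, 13, 14, 15, 16, 20]
9 → replaces 13 → [8, 9, 14, 15, 16, 20]
10 → replaces 14 → [8, 9, 10, 15, 16, 20]
11 → replaces 15 → [8, 9, 10, 11, 16, 20]
24 → extends → [8, 9, 10, 11, 16, 20, 24]
28 → extends → [8, 9, 10, 11, 16, 20, 24, 28]
12 → replaces 16 → [8, 9, 10, 11, 12, 20, 24, 28]
Length 8; one witness is 12, 13, 14, 15, 16, 20, 24, 28.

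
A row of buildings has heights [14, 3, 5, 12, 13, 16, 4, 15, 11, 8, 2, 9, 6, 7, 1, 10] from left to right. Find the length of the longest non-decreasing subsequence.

Let dp[i] be the length of the longest such subsequence ending at index i:
i:      1  2  3  4  5  6  7  8  9 10 11 12 13 14 15 16
a[i]:  14  3  5 12 13 16  4 15 11  8  2  9  6  7  1 10
dp:     1  1  2  3  4  5  2  5  3  3  1  4  3  4  1  5
Maximum dp value is 5.

5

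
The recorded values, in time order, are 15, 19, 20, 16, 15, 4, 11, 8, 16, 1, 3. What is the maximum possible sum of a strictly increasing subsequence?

Let S[i] be the best sum of a strictly increasing subsequence ending at i:
i:      1  2  3  4  5  6  7  8  9 10 11
a[i]:  15 19 20 16 15  4 11  8 16  1  3
S:     15 34 54 31 15  4 15 12 31  1  4
Maximum is 54 (e.g. 15 + 19 + 20).

54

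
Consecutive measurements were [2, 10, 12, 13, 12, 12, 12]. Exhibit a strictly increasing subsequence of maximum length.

2, 10, 12, 13

Patience tails give the LIS length; then backtrack through the dp parents:
2 → extends → [2]
10 → extends → [2, 10]
12 → extends → [2, 10, 12]
13 → extends → [2, 10, 12, 13]
12 → already a tail → [2, 10, 12, 13]
12 → already a tail → [2, 10, 12, 13]
12 → already a tail → [2, 10, 12, 13]
Length 4; one witness is 2, 10, 12, 13.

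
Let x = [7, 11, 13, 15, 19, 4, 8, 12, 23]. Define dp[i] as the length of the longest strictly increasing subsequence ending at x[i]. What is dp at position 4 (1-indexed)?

dp[i] = 1 + max{dp[j] : j<i, x[j]<x[i]} (or 1 if no such j):
i:      1  2  3  4  5  6  7  8  9
x[i]:   7 11 13 15 19  4  8 12 23
dp:     1  2  3  4  5  1  2  3  6
At index 4 the value is 4.

4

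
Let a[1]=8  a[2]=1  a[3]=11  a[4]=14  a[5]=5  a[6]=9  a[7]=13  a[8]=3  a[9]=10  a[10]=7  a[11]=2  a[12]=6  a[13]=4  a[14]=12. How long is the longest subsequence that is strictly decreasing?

Let dp[i] be the longest strictly decreasing subsequence ending at i:
i:      1  2  3  4  5  6  7  8  9 10 11 12 13 14
a[i]:   8  1 11 14  5  9 13  3 10  7  2  6  4 12
dp:     1  2  1  1  2  2  2  3  3  4  5  5  6  3
Maximum is 6.

6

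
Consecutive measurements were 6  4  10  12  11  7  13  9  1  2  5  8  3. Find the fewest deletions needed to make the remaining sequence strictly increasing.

Fewest deletions = n − (longest strictly increasing subsequence).
Patience tails:
6 → extends → [6]
4 → replaces 6 → [4]
10 → extends → [4, 10]
12 → extends → [4, 10, 12]
11 → replaces 12 → [4, 10, 11]
7 → replaces 10 → [4, 7, 11]
13 → extends → [4, 7, 11, 13]
9 → replaces 11 → [4, 7, 9, 13]
1 → replaces 4 → [1, 7, 9, 13]
2 → replaces 7 → [1, 2, 9, 13]
5 → replaces 9 → [1, 2, 5, 13]
8 → replaces 13 → [1, 2, 5, 8]
3 → replaces 5 → [1, 2, 3, 8]
Longest strictly increasing subsequence has length 4, so deletions = 13 − 4 = 9.

9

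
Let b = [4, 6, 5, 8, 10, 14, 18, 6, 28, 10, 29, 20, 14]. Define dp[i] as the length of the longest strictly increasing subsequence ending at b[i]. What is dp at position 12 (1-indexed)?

dp[i] = 1 + max{dp[j] : j<i, b[j]<b[i]} (or 1 if no such j):
i:      1  2  3  4  5  6  7  8  9 10 11 12 13
b[i]:   4  6  5  8 10 14 18  6 28 10 29 20 14
dp:     1  2  2  3  4  5  6  3  7  4  8  7  5
At index 12 the value is 7.

7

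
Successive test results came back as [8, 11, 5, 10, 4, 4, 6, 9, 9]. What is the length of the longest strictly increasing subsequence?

3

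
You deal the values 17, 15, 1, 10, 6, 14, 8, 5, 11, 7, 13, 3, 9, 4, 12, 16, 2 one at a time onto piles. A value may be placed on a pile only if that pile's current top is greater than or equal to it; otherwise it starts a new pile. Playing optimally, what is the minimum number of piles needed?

6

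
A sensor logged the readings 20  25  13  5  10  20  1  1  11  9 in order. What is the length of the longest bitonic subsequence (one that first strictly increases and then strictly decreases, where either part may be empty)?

inc[i] = longest strictly increasing subsequence ending at i; dec[i] = longest strictly decreasing subsequence starting at i:
i:      1  2  3  4  5  6  7  8  9 10
a[i]:  20 25 13  5 10 20  1  1 11  9
inc:    1  2  1  1  2  3  1  1  3  2
dec:    4  4  3  2  2  3  1  1  2  1
Best peak at i=2 (value 25): inc=2, dec=4, length 2+4−1 = 5.

5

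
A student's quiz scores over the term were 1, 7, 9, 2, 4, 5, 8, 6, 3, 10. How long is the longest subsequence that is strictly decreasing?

4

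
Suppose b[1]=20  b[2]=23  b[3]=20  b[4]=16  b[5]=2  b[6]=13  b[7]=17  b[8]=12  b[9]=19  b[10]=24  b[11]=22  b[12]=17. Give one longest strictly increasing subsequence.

Patience tails give the LIS length; then backtrack through the dp parents:
20 → extends → [20]
23 → extends → [20, 23]
20 → already a tail → [20, 23]
16 → replaces 20 → [16, 23]
2 → replaces 16 → [2, 23]
13 → replaces 23 → [2, 13]
17 → extends → [2, 13, 17]
12 → replaces 13 → [2, 12, 17]
19 → extends → [2, 12, 17, 19]
24 → extends → [2, 12, 17, 19, 24]
22 → replaces 24 → [2, 12, 17, 19, 22]
17 → already a tail → [2, 12, 17, 19, 22]
Length 5; one witness is 2, 13, 17, 19, 24.

2, 13, 17, 19, 24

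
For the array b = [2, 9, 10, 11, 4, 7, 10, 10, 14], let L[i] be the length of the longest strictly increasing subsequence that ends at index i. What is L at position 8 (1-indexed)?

dp[i] = 1 + max{dp[j] : j<i, b[j]<b[i]} (or 1 if no such j):
i:      1  2  3  4  5  6  7  8  9
b[i]:   2  9 10 11  4  7 10 10 14
dp:     1  2  3  4  2  3  4  4  5
At index 8 the value is 4.

4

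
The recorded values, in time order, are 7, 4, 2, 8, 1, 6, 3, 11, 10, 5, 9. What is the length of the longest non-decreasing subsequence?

Let dp[i] be the length of the longest such subsequence ending at index i:
i:      1  2  3  4  5  6  7  8  9 10 11
a[i]:   7  4  2  8  1  6  3 11 10  5  9
dp:     1  1  1  2  1  2  2  3  3  3  4
Maximum dp value is 4.

4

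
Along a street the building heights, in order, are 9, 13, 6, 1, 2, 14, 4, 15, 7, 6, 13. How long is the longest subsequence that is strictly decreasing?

3

Negate each value so 'decreasing' becomes 'increasing', then run patience tails on the negated sequence:
-9 → extends → [-9]
-13 → replaces -9 → [-13]
-6 → extends → [-13, -6]
-1 → extends → [-13, -6, -1]
-2 → replaces -1 → [-13, -6, -2]
-14 → replaces -13 → [-14, -6, -2]
-4 → replaces -2 → [-14, -6, -4]
-15 → replaces -14 → [-15, -6, -4]
-7 → replaces -6 → [-15, -7, -4]
-6 → replaces -4 → [-15, -7, -6]
-13 → replaces -7 → [-15, -13, -6]
Three tails, so the longest strictly decreasing subsequence of the original has length 3.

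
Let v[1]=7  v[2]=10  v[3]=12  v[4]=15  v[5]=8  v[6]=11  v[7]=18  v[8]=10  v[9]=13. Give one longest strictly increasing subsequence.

7, 10, 12, 15, 18

Patience tails give the LIS length; then backtrack through the dp parents:
7 → extends → [7]
10 → extends → [7, 10]
12 → extends → [7, 10, 12]
15 → extends → [7, 10, 12, 15]
8 → replaces 10 → [7, 8, 12, 15]
11 → replaces 12 → [7, 8, 11, 15]
18 → extends → [7, 8, 11, 15, 18]
10 → replaces 11 → [7, 8, 10, 15, 18]
13 → replaces 15 → [7, 8, 10, 13, 18]
Length 5; one witness is 7, 10, 12, 15, 18.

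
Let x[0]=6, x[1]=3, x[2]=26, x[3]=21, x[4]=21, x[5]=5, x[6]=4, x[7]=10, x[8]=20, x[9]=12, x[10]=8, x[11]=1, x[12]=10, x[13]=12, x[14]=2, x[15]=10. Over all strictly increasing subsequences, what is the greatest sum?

Let S[i] be the best sum of a strictly increasing subsequence ending at i:
i:      0  1  2  3  4  5  6  7  8  9 10 11 12 13 14 15
x[i]:   6  3 26 21 21  5  4 10 20 12  8  1 10 12  2 10
S:      6  3 32 27 27  8  7 18 38 30 16  1 26 38  3 26
Maximum is 38 (e.g. 3 + 5 + 10 + 20).

38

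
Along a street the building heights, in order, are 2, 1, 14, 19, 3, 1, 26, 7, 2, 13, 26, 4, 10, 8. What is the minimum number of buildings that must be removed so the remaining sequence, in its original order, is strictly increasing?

Fewest deletions = n − (longest strictly increasing subsequence).
Patience tails:
2 → extends → [2]
1 → replaces 2 → [1]
14 → extends → [1, 14]
19 → extends → [1, 14, 19]
3 → replaces 14 → [1, 3, 19]
1 → already a tail → [1, 3, 19]
26 → extends → [1, 3, 19, 26]
7 → replaces 19 → [1, 3, 7, 26]
2 → replaces 3 → [1, 2, 7, 26]
13 → replaces 26 → [1, 2, 7, 13]
26 → extends → [1, 2, 7, 13, 26]
4 → replaces 7 → [1, 2, 4, 13, 26]
10 → replaces 13 → [1, 2, 4, 10, 26]
8 → replaces 10 → [1, 2, 4, 8, 26]
Longest strictly increasing subsequence has length 5, so deletions = 14 − 5 = 9.

9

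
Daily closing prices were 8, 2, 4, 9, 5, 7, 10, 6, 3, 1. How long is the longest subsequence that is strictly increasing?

5

Let dp[i] be the length of the longest such subsequence ending at index i:
i:      1  2  3  4  5  6  7  8  9 10
a[i]:   8  2  4  9  5  7 10  6  3  1
dp:     1  1  2  3  3  4  5  4  2  1
Maximum dp value is 5.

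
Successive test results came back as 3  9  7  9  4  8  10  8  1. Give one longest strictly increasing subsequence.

3, 7, 9, 10

Patience tails give the LIS length; then backtrack through the dp parents:
3 → extends → [3]
9 → extends → [3, 9]
7 → replaces 9 → [3, 7]
9 → extends → [3, 7, 9]
4 → replaces 7 → [3, 4, 9]
8 → replaces 9 → [3, 4, 8]
10 → extends → [3, 4, 8, 10]
8 → already a tail → [3, 4, 8, 10]
1 → replaces 3 → [1, 4, 8, 10]
Length 4; one witness is 3, 7, 9, 10.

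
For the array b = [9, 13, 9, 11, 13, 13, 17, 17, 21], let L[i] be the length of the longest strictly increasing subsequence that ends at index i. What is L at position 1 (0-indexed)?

2

dp[i] = 1 + max{dp[j] : j<i, b[j]<b[i]} (or 1 if no such j):
i:      0  1  2  3  4  5  6  7  8
b[i]:   9 13  9 11 13 13 17 17 21
dp:     1  2  1  2  3  3  4  4  5
At index 1 the value is 2.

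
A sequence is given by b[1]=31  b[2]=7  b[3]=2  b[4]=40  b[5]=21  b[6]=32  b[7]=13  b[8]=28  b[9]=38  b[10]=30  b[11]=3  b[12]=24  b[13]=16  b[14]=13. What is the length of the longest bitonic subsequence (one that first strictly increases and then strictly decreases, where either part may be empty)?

inc[i] = longest strictly increasing subsequence ending at i; dec[i] = longest strictly decreasing subsequence starting at i:
i:      1  2  3  4  5  6  7  8  9 10 11 12 13 14
b[i]:  31  7  2 40 21 32 13 28 38 30  3 24 16 13
inc:    1  1  1  2  2  3  2  3  4  4  2  3  3  3
dec:    5  2  1  6  3  5  2  4  5  4  1  3  2  1
Best peak at i=9 (value 38): inc=4, dec=5, length 4+5−1 = 8.

8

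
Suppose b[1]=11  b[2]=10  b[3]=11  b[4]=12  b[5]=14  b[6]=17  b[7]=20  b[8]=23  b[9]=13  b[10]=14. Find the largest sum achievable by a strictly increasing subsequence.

Let S[i] be the best sum of a strictly increasing subsequence ending at i:
i:       1   2   3   4   5   6   7   8   9  10
b[i]:   11  10  11  12  14  17  20  23  13  14
S:      11  10  21  33  47  64  84 107  46  60
Maximum is 107 (e.g. 10 + 11 + 12 + 14 + 17 + 20 + 23).

107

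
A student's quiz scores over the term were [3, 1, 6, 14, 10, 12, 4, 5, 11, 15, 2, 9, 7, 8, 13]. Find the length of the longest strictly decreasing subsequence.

Let dp[i] be the longest strictly decreasing subsequence ending at i:
i:      1  2  3  4  5  6  7  8  9 10 11 12 13 14 15
a[i]:   3  1  6 14 10 12  4  5 11 15  2  9  7  8 13
dp:     1  2  1  1  2  2  3  3  3  1  4  4  5  5  2
Maximum is 5.

5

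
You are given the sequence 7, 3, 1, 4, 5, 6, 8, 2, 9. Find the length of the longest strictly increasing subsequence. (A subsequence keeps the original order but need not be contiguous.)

6

Track the smallest tail for each achievable length (strict):
7 → extends → [7]
3 → replaces 7 → [3]
1 → replaces 3 → [1]
4 → extends → [1, 4]
5 → extends → [1, 4, 5]
6 → extends → [1, 4, 5, 6]
8 → extends → [1, 4, 5, 6, 8]
2 → replaces 4 → [1, 2, 5, 6, 8]
9 → extends → [1, 2, 5, 6, 8, 9]
Six tails, so the longest strictly increasing subsequence has length 6 (e.g. 3, 4, 5, 6, 8, 9).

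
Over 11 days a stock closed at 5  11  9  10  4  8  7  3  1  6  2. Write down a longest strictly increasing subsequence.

Patience tails give the LIS length; then backtrack through the dp parents:
5 → extends → [5]
11 → extends → [5, 11]
9 → replaces 11 → [5, 9]
10 → extends → [5, 9, 10]
4 → replaces 5 → [4, 9, 10]
8 → replaces 9 → [4, 8, 10]
7 → replaces 8 → [4, 7, 10]
3 → replaces 4 → [3, 7, 10]
1 → replaces 3 → [1, 7, 10]
6 → replaces 7 → [1, 6, 10]
2 → replaces 6 → [1, 2, 10]
Length 3; one witness is 5, 9, 10.

5, 9, 10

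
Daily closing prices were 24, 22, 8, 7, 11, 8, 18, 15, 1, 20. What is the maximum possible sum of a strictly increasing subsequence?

57

Let S[i] be the best sum of a strictly increasing subsequence ending at i:
i:      1  2  3  4  5  6  7  8  9 10
a[i]:  24 22  8  7 11  8 18 15  1 20
S:     24 22  8  7 19 15 37 34  1 57
Maximum is 57 (e.g. 8 + 11 + 18 + 20).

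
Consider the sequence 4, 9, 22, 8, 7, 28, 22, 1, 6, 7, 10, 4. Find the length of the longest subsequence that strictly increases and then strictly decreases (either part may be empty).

inc[i] = longest strictly increasing subsequence ending at i; dec[i] = longest strictly decreasing subsequence starting at i:
i:      1  2  3  4  5  6  7  8  9 10 11 12
a[i]:   4  9 22  8  7 28 22  1  6  7 10  4
inc:    1  2  3  2  2  4  3  1  2  3  4  2
dec:    2  5  5  4  3  4  3  1  2  2  2  1
Best peak at i=3 (value 22): inc=3, dec=5, length 3+5−1 = 7.

7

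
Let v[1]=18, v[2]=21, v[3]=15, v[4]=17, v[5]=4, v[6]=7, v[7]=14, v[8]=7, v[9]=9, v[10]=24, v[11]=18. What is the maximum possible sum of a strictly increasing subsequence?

63

Let S[i] be the best sum of a strictly increasing subsequence ending at i:
i:      1  2  3  4  5  6  7  8  9 10 11
v[i]:  18 21 15 17  4  7 14  7  9 24 18
S:     18 39 15 32  4 11 25 11 20 63 50
Maximum is 63 (e.g. 18 + 21 + 24).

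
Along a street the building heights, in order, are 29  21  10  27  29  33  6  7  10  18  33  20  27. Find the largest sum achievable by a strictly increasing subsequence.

Let S[i] be the best sum of a strictly increasing subsequence ending at i:
i:       1   2   3   4   5   6   7   8   9  10  11  12  13
a[i]:   29  21  10  27  29  33   6   7  10  18  33  20  27
S:      29  21  10  48  77 110   6  13  23  41 110  61  88
Maximum is 110 (e.g. 21 + 27 + 29 + 33).

110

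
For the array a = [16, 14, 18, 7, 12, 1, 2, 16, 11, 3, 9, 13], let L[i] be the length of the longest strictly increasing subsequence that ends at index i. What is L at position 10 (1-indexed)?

3

dp[i] = 1 + max{dp[j] : j<i, a[j]<a[i]} (or 1 if no such j):
i:      1  2  3  4  5  6  7  8  9 10 11 12
a[i]:  16 14 18  7 12  1  2 16 11  3  9 13
dp:     1  1  2  1  2  1  2  3  3  3  4  5
At index 10 the value is 3.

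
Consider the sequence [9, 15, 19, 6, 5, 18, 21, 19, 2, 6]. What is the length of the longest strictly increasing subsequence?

Track the smallest tail for each achievable length (strict):
9 → extends → [9]
15 → extends → [9, 15]
19 → extends → [9, 15, 19]
6 → replaces 9 → [6, 15, 19]
5 → replaces 6 → [5, 15, 19]
18 → replaces 19 → [5, 15, 18]
21 → extends → [5, 15, 18, 21]
19 → replaces 21 → [5, 15, 18, 19]
2 → replaces 5 → [2, 15, 18, 19]
6 → replaces 15 → [2, 6, 18, 19]
Four tails, so the longest strictly increasing subsequence has length 4 (e.g. 9, 15, 19, 21).

4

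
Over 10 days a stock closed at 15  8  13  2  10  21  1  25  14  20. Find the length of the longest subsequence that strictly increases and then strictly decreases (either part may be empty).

inc[i] = longest strictly increasing subsequence ending at i; dec[i] = longest strictly decreasing subsequence starting at i:
i:      1  2  3  4  5  6  7  8  9 10
a[i]:  15  8 13  2 10 21  1 25 14 20
inc:    1  1  2  1  2  3  1  4  3  4
dec:    4  3  3  2  2  2  1  2  1  1
Best peak at i=8 (value 25): inc=4, dec=2, length 4+2−1 = 5.

5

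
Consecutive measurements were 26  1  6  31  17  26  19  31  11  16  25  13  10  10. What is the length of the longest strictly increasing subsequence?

5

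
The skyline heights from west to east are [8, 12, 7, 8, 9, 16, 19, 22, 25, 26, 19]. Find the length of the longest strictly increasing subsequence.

Track the smallest tail for each achievable length (strict):
8 → extends → [8]
12 → extends → [8, 12]
7 → replaces 8 → [7, 12]
8 → replaces 12 → [7, 8]
9 → extends → [7, 8, 9]
16 → extends → [7, 8, 9, 16]
19 → extends → [7, 8, 9, 16, 19]
22 → extends → [7, 8, 9, 16, 19, 22]
25 → extends → [7, 8, 9, 16, 19, 22, 25]
26 → extends → [7, 8, 9, 16, 19, 22, 25, 26]
19 → already a tail → [7, 8, 9, 16, 19, 22, 25, 26]
Eight tails, so the longest strictly increasing subsequence has length 8 (e.g. 7, 8, 9, 16, 19, 22, 25, 26).

8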